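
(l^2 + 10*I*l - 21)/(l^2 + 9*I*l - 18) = (l + 7*I)/(l + 6*I)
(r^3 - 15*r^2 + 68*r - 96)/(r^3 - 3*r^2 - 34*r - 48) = (r^2 - 7*r + 12)/(r^2 + 5*r + 6)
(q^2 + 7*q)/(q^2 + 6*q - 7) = q/(q - 1)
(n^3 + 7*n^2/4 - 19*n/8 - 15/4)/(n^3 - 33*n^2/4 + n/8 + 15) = (n + 2)/(n - 8)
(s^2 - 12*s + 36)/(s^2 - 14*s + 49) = (s^2 - 12*s + 36)/(s^2 - 14*s + 49)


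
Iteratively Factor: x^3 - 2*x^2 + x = (x - 1)*(x^2 - x) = (x - 1)^2*(x)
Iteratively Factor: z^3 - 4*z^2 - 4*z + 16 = (z - 4)*(z^2 - 4) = (z - 4)*(z + 2)*(z - 2)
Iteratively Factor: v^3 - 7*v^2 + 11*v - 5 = (v - 5)*(v^2 - 2*v + 1) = (v - 5)*(v - 1)*(v - 1)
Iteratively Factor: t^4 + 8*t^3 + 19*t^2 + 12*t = (t)*(t^3 + 8*t^2 + 19*t + 12) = t*(t + 4)*(t^2 + 4*t + 3) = t*(t + 3)*(t + 4)*(t + 1)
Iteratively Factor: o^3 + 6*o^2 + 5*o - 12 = (o + 4)*(o^2 + 2*o - 3) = (o - 1)*(o + 4)*(o + 3)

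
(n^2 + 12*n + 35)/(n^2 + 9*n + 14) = (n + 5)/(n + 2)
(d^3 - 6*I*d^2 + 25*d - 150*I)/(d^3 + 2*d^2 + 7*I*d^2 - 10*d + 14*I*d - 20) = (d^2 - 11*I*d - 30)/(d^2 + 2*d*(1 + I) + 4*I)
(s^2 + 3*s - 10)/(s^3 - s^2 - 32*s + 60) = (s + 5)/(s^2 + s - 30)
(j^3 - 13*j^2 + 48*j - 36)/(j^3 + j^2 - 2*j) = (j^2 - 12*j + 36)/(j*(j + 2))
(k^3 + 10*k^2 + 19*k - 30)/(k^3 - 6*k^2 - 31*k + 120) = (k^2 + 5*k - 6)/(k^2 - 11*k + 24)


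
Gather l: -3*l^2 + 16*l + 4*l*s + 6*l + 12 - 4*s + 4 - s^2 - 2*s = -3*l^2 + l*(4*s + 22) - s^2 - 6*s + 16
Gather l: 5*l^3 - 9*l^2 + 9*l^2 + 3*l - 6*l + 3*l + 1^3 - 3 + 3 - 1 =5*l^3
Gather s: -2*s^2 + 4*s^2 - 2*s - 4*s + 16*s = 2*s^2 + 10*s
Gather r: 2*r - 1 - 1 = 2*r - 2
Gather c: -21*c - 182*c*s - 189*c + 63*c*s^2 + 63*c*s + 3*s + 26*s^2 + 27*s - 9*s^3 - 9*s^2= c*(63*s^2 - 119*s - 210) - 9*s^3 + 17*s^2 + 30*s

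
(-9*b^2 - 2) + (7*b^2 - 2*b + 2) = -2*b^2 - 2*b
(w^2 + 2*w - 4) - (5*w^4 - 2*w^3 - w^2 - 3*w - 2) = -5*w^4 + 2*w^3 + 2*w^2 + 5*w - 2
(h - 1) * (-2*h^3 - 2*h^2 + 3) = -2*h^4 + 2*h^2 + 3*h - 3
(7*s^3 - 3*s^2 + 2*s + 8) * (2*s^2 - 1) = 14*s^5 - 6*s^4 - 3*s^3 + 19*s^2 - 2*s - 8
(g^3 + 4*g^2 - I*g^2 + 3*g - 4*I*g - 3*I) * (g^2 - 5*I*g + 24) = g^5 + 4*g^4 - 6*I*g^4 + 22*g^3 - 24*I*g^3 + 76*g^2 - 42*I*g^2 + 57*g - 96*I*g - 72*I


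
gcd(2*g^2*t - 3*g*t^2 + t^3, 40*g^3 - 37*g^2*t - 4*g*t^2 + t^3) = -g + t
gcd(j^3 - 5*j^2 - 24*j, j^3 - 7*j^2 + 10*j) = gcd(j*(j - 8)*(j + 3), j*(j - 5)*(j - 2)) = j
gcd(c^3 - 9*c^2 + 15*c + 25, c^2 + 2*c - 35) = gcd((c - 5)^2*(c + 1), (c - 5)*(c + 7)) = c - 5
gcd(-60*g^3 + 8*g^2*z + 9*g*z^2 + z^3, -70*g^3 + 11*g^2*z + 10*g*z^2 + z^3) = -10*g^2 + 3*g*z + z^2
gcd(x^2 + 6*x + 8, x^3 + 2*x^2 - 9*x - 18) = x + 2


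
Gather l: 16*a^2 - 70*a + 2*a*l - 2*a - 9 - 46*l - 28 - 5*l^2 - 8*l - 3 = 16*a^2 - 72*a - 5*l^2 + l*(2*a - 54) - 40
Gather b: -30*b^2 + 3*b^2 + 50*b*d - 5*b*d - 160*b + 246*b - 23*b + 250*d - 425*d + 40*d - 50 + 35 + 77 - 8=-27*b^2 + b*(45*d + 63) - 135*d + 54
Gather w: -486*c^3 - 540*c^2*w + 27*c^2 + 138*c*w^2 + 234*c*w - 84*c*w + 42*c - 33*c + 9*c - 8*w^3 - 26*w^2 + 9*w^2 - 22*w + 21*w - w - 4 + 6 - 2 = -486*c^3 + 27*c^2 + 18*c - 8*w^3 + w^2*(138*c - 17) + w*(-540*c^2 + 150*c - 2)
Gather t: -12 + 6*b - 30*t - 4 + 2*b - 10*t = 8*b - 40*t - 16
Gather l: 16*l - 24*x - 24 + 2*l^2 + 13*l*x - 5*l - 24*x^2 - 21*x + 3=2*l^2 + l*(13*x + 11) - 24*x^2 - 45*x - 21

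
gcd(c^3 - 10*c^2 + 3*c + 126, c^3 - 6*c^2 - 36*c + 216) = c - 6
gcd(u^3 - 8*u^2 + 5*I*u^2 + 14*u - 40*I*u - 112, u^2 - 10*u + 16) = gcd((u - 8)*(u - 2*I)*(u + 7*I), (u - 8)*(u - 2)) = u - 8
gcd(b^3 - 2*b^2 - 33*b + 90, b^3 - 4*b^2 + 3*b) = b - 3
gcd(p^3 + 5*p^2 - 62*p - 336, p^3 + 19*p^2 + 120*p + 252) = p^2 + 13*p + 42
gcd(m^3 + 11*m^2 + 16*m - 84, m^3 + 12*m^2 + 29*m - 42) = m^2 + 13*m + 42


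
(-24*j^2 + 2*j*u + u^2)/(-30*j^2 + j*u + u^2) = (-4*j + u)/(-5*j + u)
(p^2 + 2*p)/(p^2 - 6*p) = (p + 2)/(p - 6)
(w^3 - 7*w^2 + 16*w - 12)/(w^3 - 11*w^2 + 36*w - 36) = (w - 2)/(w - 6)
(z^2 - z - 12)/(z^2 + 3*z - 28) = (z + 3)/(z + 7)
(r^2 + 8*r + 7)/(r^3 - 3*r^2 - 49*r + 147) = (r + 1)/(r^2 - 10*r + 21)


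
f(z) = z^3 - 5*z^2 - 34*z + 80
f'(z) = 3*z^2 - 10*z - 34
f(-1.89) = 119.65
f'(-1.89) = -4.38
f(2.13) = -5.44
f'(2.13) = -41.69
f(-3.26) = 103.06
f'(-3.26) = 30.48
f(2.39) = -16.17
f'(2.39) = -40.76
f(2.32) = -13.30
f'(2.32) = -41.05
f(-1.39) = 114.91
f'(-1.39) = -14.30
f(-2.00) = 120.00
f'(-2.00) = -2.00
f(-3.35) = 100.19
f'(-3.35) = 33.17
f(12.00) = 680.00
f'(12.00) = 278.00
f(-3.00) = 110.00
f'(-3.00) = 23.00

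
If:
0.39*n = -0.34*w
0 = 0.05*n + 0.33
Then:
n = -6.60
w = 7.57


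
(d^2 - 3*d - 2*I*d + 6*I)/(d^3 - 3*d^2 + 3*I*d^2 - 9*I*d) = (d - 2*I)/(d*(d + 3*I))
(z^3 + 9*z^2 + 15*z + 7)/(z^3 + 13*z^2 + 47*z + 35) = (z + 1)/(z + 5)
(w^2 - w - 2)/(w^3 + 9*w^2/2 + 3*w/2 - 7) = 2*(w^2 - w - 2)/(2*w^3 + 9*w^2 + 3*w - 14)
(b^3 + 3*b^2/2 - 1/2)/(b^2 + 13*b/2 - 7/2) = (b^2 + 2*b + 1)/(b + 7)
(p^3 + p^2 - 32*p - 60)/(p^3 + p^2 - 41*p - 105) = (p^2 - 4*p - 12)/(p^2 - 4*p - 21)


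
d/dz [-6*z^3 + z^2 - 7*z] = -18*z^2 + 2*z - 7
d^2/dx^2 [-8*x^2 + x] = -16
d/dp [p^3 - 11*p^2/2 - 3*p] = 3*p^2 - 11*p - 3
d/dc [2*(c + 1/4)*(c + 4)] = 4*c + 17/2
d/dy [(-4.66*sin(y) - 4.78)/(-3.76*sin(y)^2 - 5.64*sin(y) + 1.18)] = (-35.9456*sin(y) + 8.7608*cos(2*y) - 41.2188)*cos(y)/(3.76*sin(y)^2 + 5.64*sin(y) - 1.18)^2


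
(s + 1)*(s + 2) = s^2 + 3*s + 2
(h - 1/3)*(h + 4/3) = h^2 + h - 4/9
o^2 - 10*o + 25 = (o - 5)^2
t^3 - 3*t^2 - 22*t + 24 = (t - 6)*(t - 1)*(t + 4)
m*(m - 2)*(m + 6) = m^3 + 4*m^2 - 12*m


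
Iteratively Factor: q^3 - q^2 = (q)*(q^2 - q) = q*(q - 1)*(q)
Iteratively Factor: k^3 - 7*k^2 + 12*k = (k - 3)*(k^2 - 4*k) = (k - 4)*(k - 3)*(k)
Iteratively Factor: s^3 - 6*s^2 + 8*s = (s)*(s^2 - 6*s + 8) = s*(s - 4)*(s - 2)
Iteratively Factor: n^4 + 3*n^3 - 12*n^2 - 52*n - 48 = (n + 3)*(n^3 - 12*n - 16) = (n + 2)*(n + 3)*(n^2 - 2*n - 8) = (n + 2)^2*(n + 3)*(n - 4)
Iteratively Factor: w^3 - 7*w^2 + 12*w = (w - 4)*(w^2 - 3*w) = w*(w - 4)*(w - 3)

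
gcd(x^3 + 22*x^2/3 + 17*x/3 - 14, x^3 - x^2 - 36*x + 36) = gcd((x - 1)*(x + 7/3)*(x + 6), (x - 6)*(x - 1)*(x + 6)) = x^2 + 5*x - 6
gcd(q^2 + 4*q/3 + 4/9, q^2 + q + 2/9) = q + 2/3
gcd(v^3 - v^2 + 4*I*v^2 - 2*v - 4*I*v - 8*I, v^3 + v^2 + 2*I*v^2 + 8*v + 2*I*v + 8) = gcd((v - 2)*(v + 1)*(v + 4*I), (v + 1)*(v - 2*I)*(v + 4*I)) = v^2 + v*(1 + 4*I) + 4*I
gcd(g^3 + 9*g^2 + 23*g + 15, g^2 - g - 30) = g + 5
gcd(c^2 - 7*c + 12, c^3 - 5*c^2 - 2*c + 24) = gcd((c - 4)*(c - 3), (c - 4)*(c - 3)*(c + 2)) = c^2 - 7*c + 12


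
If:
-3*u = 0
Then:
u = 0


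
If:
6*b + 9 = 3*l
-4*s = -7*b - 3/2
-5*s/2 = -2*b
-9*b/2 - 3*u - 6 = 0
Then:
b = -15/38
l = 42/19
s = -6/19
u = -107/76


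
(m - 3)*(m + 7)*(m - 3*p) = m^3 - 3*m^2*p + 4*m^2 - 12*m*p - 21*m + 63*p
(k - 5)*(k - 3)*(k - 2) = k^3 - 10*k^2 + 31*k - 30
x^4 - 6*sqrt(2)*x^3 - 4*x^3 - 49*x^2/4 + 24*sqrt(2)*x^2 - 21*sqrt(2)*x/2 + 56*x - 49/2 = (x - 7/2)*(x - 1/2)*(x - 7*sqrt(2))*(x + sqrt(2))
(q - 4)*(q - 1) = q^2 - 5*q + 4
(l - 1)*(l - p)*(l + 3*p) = l^3 + 2*l^2*p - l^2 - 3*l*p^2 - 2*l*p + 3*p^2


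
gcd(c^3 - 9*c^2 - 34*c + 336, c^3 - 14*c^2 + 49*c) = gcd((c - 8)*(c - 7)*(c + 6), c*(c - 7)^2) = c - 7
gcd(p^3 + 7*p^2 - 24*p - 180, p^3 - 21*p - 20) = p - 5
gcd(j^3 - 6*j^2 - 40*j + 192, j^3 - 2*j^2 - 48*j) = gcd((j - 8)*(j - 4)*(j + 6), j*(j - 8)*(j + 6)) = j^2 - 2*j - 48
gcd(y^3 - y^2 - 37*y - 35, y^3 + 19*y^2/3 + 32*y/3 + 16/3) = y + 1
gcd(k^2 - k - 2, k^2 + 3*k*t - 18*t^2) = 1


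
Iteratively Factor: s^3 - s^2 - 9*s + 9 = (s + 3)*(s^2 - 4*s + 3) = (s - 3)*(s + 3)*(s - 1)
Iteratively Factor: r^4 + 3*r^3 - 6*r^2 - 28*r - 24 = (r + 2)*(r^3 + r^2 - 8*r - 12) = (r - 3)*(r + 2)*(r^2 + 4*r + 4) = (r - 3)*(r + 2)^2*(r + 2)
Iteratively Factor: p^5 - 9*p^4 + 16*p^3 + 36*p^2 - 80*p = (p - 4)*(p^4 - 5*p^3 - 4*p^2 + 20*p) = (p - 5)*(p - 4)*(p^3 - 4*p) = (p - 5)*(p - 4)*(p + 2)*(p^2 - 2*p) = (p - 5)*(p - 4)*(p - 2)*(p + 2)*(p)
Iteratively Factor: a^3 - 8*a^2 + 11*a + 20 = (a + 1)*(a^2 - 9*a + 20) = (a - 4)*(a + 1)*(a - 5)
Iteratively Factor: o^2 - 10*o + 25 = (o - 5)*(o - 5)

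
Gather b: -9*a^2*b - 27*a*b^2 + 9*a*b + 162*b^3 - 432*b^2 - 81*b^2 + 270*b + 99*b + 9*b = 162*b^3 + b^2*(-27*a - 513) + b*(-9*a^2 + 9*a + 378)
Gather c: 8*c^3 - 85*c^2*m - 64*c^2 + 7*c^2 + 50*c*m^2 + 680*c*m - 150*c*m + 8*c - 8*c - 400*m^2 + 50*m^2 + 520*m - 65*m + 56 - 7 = 8*c^3 + c^2*(-85*m - 57) + c*(50*m^2 + 530*m) - 350*m^2 + 455*m + 49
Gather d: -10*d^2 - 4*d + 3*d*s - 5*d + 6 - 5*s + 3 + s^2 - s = -10*d^2 + d*(3*s - 9) + s^2 - 6*s + 9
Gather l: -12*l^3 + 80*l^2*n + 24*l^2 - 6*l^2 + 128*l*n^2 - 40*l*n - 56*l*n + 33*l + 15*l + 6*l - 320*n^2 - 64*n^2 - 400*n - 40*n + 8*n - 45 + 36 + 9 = -12*l^3 + l^2*(80*n + 18) + l*(128*n^2 - 96*n + 54) - 384*n^2 - 432*n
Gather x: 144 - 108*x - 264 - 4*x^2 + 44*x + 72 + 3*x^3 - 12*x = 3*x^3 - 4*x^2 - 76*x - 48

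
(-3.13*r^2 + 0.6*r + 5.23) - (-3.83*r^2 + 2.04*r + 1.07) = 0.7*r^2 - 1.44*r + 4.16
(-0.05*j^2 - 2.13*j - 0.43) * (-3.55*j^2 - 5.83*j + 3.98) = 0.1775*j^4 + 7.853*j^3 + 13.7454*j^2 - 5.9705*j - 1.7114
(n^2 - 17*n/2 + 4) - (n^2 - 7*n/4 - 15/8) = 47/8 - 27*n/4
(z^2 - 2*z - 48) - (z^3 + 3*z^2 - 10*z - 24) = -z^3 - 2*z^2 + 8*z - 24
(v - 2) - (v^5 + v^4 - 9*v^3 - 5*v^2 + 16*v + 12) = -v^5 - v^4 + 9*v^3 + 5*v^2 - 15*v - 14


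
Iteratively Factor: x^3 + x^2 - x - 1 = (x + 1)*(x^2 - 1) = (x - 1)*(x + 1)*(x + 1)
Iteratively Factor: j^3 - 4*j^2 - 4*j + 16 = (j - 2)*(j^2 - 2*j - 8) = (j - 2)*(j + 2)*(j - 4)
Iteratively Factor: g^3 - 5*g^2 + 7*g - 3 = (g - 3)*(g^2 - 2*g + 1) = (g - 3)*(g - 1)*(g - 1)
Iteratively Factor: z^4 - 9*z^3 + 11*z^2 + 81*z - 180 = (z - 5)*(z^3 - 4*z^2 - 9*z + 36) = (z - 5)*(z + 3)*(z^2 - 7*z + 12) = (z - 5)*(z - 4)*(z + 3)*(z - 3)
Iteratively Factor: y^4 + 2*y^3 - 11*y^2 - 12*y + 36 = (y + 3)*(y^3 - y^2 - 8*y + 12) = (y - 2)*(y + 3)*(y^2 + y - 6) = (y - 2)*(y + 3)^2*(y - 2)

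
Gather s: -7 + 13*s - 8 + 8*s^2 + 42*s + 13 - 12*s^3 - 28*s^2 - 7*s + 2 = -12*s^3 - 20*s^2 + 48*s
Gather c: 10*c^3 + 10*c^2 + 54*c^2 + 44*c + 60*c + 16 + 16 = 10*c^3 + 64*c^2 + 104*c + 32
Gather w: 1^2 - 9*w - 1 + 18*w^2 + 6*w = 18*w^2 - 3*w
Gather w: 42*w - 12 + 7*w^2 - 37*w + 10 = 7*w^2 + 5*w - 2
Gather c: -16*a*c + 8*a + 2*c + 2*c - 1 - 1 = 8*a + c*(4 - 16*a) - 2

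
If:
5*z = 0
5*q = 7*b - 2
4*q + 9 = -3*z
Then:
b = -37/28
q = -9/4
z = 0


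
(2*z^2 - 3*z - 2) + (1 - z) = 2*z^2 - 4*z - 1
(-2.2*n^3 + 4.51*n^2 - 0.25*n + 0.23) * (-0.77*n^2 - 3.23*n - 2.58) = 1.694*n^5 + 3.6333*n^4 - 8.6988*n^3 - 11.0054*n^2 - 0.0979*n - 0.5934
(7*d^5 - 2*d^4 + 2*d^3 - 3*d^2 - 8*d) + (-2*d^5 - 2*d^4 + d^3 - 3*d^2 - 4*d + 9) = 5*d^5 - 4*d^4 + 3*d^3 - 6*d^2 - 12*d + 9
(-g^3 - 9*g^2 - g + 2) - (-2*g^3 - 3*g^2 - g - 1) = g^3 - 6*g^2 + 3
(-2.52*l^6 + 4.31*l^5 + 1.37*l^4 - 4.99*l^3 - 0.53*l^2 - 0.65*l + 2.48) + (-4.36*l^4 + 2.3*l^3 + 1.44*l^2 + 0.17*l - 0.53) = -2.52*l^6 + 4.31*l^5 - 2.99*l^4 - 2.69*l^3 + 0.91*l^2 - 0.48*l + 1.95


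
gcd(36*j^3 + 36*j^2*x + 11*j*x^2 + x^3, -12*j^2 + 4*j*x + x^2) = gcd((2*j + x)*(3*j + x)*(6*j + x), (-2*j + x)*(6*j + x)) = 6*j + x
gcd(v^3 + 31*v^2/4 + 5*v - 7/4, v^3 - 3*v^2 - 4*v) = v + 1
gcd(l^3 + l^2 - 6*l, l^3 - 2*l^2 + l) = l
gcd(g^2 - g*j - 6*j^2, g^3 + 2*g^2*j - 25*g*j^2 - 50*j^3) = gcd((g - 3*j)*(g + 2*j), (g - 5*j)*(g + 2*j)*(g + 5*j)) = g + 2*j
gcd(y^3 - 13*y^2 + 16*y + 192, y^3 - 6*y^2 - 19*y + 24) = y^2 - 5*y - 24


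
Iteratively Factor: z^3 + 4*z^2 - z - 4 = (z + 4)*(z^2 - 1) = (z - 1)*(z + 4)*(z + 1)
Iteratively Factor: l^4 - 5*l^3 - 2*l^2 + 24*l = (l - 3)*(l^3 - 2*l^2 - 8*l) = (l - 3)*(l + 2)*(l^2 - 4*l) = l*(l - 3)*(l + 2)*(l - 4)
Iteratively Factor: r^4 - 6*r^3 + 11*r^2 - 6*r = (r - 3)*(r^3 - 3*r^2 + 2*r) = (r - 3)*(r - 1)*(r^2 - 2*r) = (r - 3)*(r - 2)*(r - 1)*(r)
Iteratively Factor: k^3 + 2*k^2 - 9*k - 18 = (k - 3)*(k^2 + 5*k + 6) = (k - 3)*(k + 3)*(k + 2)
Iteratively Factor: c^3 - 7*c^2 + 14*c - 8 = (c - 4)*(c^2 - 3*c + 2) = (c - 4)*(c - 1)*(c - 2)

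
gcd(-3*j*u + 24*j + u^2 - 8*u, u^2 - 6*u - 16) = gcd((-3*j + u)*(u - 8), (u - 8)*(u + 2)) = u - 8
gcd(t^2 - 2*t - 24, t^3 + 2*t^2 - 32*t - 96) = t^2 - 2*t - 24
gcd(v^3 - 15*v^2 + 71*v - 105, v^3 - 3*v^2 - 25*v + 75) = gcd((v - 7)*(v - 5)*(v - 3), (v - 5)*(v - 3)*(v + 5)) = v^2 - 8*v + 15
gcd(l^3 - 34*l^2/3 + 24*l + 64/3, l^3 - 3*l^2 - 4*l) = l - 4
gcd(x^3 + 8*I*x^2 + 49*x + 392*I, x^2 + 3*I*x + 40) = x + 8*I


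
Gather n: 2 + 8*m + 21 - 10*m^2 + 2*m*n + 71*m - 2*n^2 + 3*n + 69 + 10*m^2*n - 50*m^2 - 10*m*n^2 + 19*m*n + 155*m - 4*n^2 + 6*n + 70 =-60*m^2 + 234*m + n^2*(-10*m - 6) + n*(10*m^2 + 21*m + 9) + 162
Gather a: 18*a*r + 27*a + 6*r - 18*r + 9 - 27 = a*(18*r + 27) - 12*r - 18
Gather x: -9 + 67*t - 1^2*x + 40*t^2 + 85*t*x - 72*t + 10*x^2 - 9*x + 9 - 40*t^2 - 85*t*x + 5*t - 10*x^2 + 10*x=0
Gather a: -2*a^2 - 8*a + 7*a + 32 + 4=-2*a^2 - a + 36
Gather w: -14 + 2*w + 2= 2*w - 12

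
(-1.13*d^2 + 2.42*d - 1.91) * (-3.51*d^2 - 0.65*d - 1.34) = 3.9663*d^4 - 7.7597*d^3 + 6.6453*d^2 - 2.0013*d + 2.5594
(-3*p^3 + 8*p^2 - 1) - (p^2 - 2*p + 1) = -3*p^3 + 7*p^2 + 2*p - 2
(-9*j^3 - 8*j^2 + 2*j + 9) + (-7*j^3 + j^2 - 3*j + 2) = -16*j^3 - 7*j^2 - j + 11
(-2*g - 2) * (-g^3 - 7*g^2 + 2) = 2*g^4 + 16*g^3 + 14*g^2 - 4*g - 4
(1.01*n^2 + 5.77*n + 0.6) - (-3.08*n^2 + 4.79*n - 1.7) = 4.09*n^2 + 0.98*n + 2.3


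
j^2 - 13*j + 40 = (j - 8)*(j - 5)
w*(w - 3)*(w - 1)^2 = w^4 - 5*w^3 + 7*w^2 - 3*w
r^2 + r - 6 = (r - 2)*(r + 3)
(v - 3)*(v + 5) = v^2 + 2*v - 15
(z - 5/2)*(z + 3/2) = z^2 - z - 15/4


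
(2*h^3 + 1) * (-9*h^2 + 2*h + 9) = -18*h^5 + 4*h^4 + 18*h^3 - 9*h^2 + 2*h + 9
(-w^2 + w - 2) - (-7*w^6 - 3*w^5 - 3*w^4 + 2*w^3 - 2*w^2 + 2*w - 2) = 7*w^6 + 3*w^5 + 3*w^4 - 2*w^3 + w^2 - w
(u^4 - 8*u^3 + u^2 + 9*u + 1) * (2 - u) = -u^5 + 10*u^4 - 17*u^3 - 7*u^2 + 17*u + 2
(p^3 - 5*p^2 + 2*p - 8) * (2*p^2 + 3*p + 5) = 2*p^5 - 7*p^4 - 6*p^3 - 35*p^2 - 14*p - 40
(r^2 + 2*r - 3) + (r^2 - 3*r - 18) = 2*r^2 - r - 21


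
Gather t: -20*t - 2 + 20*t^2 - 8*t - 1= 20*t^2 - 28*t - 3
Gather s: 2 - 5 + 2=-1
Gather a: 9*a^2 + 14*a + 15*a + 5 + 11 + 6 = 9*a^2 + 29*a + 22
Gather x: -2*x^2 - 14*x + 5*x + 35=-2*x^2 - 9*x + 35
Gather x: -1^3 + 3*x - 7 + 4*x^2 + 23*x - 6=4*x^2 + 26*x - 14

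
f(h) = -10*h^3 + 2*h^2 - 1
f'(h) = -30*h^2 + 4*h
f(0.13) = -0.99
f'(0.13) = 0.01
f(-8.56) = 6417.77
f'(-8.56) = -2232.45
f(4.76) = -1034.19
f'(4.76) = -660.69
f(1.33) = -20.99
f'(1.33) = -47.75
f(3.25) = -323.16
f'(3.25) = -303.88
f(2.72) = -187.44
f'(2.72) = -211.07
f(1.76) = -49.32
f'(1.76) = -85.89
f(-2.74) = 219.72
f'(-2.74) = -236.19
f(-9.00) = 7451.00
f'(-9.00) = -2466.00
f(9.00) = -7129.00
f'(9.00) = -2394.00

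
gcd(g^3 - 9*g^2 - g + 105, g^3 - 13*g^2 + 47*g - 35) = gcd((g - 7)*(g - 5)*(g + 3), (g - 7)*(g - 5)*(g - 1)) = g^2 - 12*g + 35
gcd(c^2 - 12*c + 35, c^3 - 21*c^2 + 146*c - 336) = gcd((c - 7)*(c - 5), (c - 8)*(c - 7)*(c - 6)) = c - 7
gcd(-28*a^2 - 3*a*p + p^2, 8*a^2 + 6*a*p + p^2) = 4*a + p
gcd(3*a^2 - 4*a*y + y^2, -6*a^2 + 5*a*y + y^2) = -a + y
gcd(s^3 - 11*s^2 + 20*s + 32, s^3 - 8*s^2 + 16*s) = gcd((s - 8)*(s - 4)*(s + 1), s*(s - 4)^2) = s - 4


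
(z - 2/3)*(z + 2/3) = z^2 - 4/9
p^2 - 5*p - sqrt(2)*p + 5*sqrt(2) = (p - 5)*(p - sqrt(2))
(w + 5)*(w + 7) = w^2 + 12*w + 35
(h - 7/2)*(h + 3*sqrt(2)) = h^2 - 7*h/2 + 3*sqrt(2)*h - 21*sqrt(2)/2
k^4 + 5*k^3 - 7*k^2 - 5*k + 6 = (k - 1)^2*(k + 1)*(k + 6)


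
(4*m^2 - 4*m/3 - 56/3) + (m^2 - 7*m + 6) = 5*m^2 - 25*m/3 - 38/3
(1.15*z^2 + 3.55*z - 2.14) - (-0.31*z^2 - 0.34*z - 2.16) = 1.46*z^2 + 3.89*z + 0.02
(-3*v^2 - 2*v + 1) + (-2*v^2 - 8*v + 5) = -5*v^2 - 10*v + 6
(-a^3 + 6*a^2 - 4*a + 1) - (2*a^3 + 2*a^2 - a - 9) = -3*a^3 + 4*a^2 - 3*a + 10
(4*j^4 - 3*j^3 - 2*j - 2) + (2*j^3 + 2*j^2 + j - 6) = 4*j^4 - j^3 + 2*j^2 - j - 8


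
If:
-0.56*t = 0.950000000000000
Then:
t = -1.70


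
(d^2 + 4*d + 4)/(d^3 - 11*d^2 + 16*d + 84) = (d + 2)/(d^2 - 13*d + 42)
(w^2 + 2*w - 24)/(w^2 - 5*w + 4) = (w + 6)/(w - 1)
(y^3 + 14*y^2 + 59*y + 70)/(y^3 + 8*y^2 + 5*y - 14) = (y + 5)/(y - 1)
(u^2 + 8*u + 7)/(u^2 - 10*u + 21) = (u^2 + 8*u + 7)/(u^2 - 10*u + 21)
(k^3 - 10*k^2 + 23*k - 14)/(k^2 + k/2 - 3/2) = 2*(k^2 - 9*k + 14)/(2*k + 3)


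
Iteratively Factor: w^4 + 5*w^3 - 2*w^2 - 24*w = (w + 4)*(w^3 + w^2 - 6*w) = (w + 3)*(w + 4)*(w^2 - 2*w) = w*(w + 3)*(w + 4)*(w - 2)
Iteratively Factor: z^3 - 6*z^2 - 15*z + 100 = (z + 4)*(z^2 - 10*z + 25) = (z - 5)*(z + 4)*(z - 5)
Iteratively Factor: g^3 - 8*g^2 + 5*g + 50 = (g - 5)*(g^2 - 3*g - 10) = (g - 5)^2*(g + 2)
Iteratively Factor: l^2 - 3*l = (l - 3)*(l)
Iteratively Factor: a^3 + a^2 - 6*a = (a + 3)*(a^2 - 2*a) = a*(a + 3)*(a - 2)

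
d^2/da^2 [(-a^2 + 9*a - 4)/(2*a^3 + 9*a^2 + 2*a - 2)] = 2*(-4*a^6 + 108*a^5 + 402*a^4 + 107*a^3 - 858*a^2 + 222*a - 56)/(8*a^9 + 108*a^8 + 510*a^7 + 921*a^6 + 294*a^5 - 426*a^4 - 184*a^3 + 84*a^2 + 24*a - 8)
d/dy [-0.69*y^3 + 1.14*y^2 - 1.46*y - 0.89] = -2.07*y^2 + 2.28*y - 1.46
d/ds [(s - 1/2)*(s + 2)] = 2*s + 3/2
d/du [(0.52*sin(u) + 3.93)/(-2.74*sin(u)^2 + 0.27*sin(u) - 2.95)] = (1.4248*sin(u)^2 + 21.5364*sin(u) - 2.5951)*cos(u)/(7.5076*sin(u)^4 - 1.4796*sin(u)^3 + 16.2389*sin(u)^2 - 1.593*sin(u) + 8.7025)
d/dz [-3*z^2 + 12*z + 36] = 12 - 6*z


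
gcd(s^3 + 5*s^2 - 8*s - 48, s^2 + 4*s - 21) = s - 3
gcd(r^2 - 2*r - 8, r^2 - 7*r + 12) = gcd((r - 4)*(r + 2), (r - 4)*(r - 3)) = r - 4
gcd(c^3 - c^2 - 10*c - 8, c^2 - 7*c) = 1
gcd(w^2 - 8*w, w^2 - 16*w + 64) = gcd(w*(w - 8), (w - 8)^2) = w - 8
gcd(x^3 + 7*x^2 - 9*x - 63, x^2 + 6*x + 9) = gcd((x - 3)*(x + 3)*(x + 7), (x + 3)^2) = x + 3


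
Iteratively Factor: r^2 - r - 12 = (r + 3)*(r - 4)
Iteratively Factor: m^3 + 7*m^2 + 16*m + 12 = (m + 2)*(m^2 + 5*m + 6) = (m + 2)*(m + 3)*(m + 2)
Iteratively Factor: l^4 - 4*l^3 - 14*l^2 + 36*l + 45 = (l + 1)*(l^3 - 5*l^2 - 9*l + 45) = (l - 5)*(l + 1)*(l^2 - 9) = (l - 5)*(l + 1)*(l + 3)*(l - 3)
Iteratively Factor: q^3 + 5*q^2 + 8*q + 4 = (q + 2)*(q^2 + 3*q + 2) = (q + 1)*(q + 2)*(q + 2)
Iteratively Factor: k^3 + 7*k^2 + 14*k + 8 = (k + 1)*(k^2 + 6*k + 8) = (k + 1)*(k + 2)*(k + 4)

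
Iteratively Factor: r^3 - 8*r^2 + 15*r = (r - 3)*(r^2 - 5*r) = r*(r - 3)*(r - 5)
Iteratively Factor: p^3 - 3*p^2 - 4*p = (p)*(p^2 - 3*p - 4) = p*(p + 1)*(p - 4)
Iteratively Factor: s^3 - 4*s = (s - 2)*(s^2 + 2*s) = (s - 2)*(s + 2)*(s)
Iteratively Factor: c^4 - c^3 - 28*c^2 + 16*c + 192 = (c + 4)*(c^3 - 5*c^2 - 8*c + 48) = (c - 4)*(c + 4)*(c^2 - c - 12) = (c - 4)^2*(c + 4)*(c + 3)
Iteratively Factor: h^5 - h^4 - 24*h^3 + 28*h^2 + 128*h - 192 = (h - 2)*(h^4 + h^3 - 22*h^2 - 16*h + 96) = (h - 2)*(h + 4)*(h^3 - 3*h^2 - 10*h + 24) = (h - 4)*(h - 2)*(h + 4)*(h^2 + h - 6) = (h - 4)*(h - 2)*(h + 3)*(h + 4)*(h - 2)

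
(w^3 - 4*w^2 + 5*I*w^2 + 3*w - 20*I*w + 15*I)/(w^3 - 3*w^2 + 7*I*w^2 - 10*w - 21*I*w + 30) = (w - 1)/(w + 2*I)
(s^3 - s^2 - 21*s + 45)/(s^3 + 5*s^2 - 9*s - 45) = (s - 3)/(s + 3)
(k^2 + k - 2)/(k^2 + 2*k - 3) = (k + 2)/(k + 3)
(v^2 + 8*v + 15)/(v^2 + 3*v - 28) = (v^2 + 8*v + 15)/(v^2 + 3*v - 28)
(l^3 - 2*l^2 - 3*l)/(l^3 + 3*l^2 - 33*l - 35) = l*(l - 3)/(l^2 + 2*l - 35)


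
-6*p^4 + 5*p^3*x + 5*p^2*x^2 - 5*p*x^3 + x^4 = (-3*p + x)*(-2*p + x)*(-p + x)*(p + x)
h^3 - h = h*(h - 1)*(h + 1)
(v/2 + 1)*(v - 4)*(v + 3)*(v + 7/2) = v^4/2 + 9*v^3/4 - 21*v^2/4 - 73*v/2 - 42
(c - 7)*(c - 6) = c^2 - 13*c + 42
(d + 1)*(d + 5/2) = d^2 + 7*d/2 + 5/2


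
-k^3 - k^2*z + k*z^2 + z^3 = (-k + z)*(k + z)^2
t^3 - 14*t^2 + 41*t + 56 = (t - 8)*(t - 7)*(t + 1)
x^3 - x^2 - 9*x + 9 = (x - 3)*(x - 1)*(x + 3)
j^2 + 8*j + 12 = (j + 2)*(j + 6)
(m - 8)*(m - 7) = m^2 - 15*m + 56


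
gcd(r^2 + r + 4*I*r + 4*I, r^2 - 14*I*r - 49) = 1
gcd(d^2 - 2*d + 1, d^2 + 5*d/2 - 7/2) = d - 1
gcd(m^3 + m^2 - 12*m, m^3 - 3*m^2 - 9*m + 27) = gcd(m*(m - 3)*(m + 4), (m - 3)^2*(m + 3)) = m - 3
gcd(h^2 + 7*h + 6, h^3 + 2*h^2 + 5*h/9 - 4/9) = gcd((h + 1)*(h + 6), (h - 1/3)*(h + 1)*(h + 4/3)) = h + 1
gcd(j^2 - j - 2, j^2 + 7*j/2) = 1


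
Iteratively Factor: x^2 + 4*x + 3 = (x + 3)*(x + 1)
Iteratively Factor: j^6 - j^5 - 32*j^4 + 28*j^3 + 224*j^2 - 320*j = (j - 5)*(j^5 + 4*j^4 - 12*j^3 - 32*j^2 + 64*j) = j*(j - 5)*(j^4 + 4*j^3 - 12*j^2 - 32*j + 64) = j*(j - 5)*(j - 2)*(j^3 + 6*j^2 - 32) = j*(j - 5)*(j - 2)*(j + 4)*(j^2 + 2*j - 8) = j*(j - 5)*(j - 2)^2*(j + 4)*(j + 4)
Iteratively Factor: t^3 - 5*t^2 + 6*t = (t)*(t^2 - 5*t + 6) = t*(t - 2)*(t - 3)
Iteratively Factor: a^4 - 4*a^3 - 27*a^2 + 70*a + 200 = (a - 5)*(a^3 + a^2 - 22*a - 40) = (a - 5)*(a + 2)*(a^2 - a - 20) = (a - 5)^2*(a + 2)*(a + 4)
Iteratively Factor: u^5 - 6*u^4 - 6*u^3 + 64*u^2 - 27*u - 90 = (u - 5)*(u^4 - u^3 - 11*u^2 + 9*u + 18) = (u - 5)*(u + 1)*(u^3 - 2*u^2 - 9*u + 18) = (u - 5)*(u - 2)*(u + 1)*(u^2 - 9) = (u - 5)*(u - 3)*(u - 2)*(u + 1)*(u + 3)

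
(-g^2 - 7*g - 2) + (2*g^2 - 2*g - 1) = g^2 - 9*g - 3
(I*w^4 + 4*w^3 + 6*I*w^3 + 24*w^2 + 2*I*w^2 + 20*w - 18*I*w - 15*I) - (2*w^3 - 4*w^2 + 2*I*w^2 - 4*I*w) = I*w^4 + 2*w^3 + 6*I*w^3 + 28*w^2 + 20*w - 14*I*w - 15*I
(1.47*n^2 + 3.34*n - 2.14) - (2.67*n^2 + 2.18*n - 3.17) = -1.2*n^2 + 1.16*n + 1.03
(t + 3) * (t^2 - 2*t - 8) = t^3 + t^2 - 14*t - 24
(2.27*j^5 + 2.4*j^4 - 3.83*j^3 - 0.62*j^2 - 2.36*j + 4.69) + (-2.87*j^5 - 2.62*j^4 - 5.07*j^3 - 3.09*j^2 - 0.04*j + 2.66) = -0.6*j^5 - 0.22*j^4 - 8.9*j^3 - 3.71*j^2 - 2.4*j + 7.35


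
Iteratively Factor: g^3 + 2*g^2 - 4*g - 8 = (g + 2)*(g^2 - 4) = (g - 2)*(g + 2)*(g + 2)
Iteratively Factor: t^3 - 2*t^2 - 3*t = (t)*(t^2 - 2*t - 3) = t*(t - 3)*(t + 1)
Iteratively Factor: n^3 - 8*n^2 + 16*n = (n - 4)*(n^2 - 4*n) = n*(n - 4)*(n - 4)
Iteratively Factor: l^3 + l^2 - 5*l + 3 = (l - 1)*(l^2 + 2*l - 3) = (l - 1)^2*(l + 3)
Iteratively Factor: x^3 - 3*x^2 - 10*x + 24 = (x - 4)*(x^2 + x - 6) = (x - 4)*(x + 3)*(x - 2)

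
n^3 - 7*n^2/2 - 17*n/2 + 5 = (n - 5)*(n - 1/2)*(n + 2)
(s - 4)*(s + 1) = s^2 - 3*s - 4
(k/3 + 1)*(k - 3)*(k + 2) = k^3/3 + 2*k^2/3 - 3*k - 6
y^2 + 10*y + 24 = (y + 4)*(y + 6)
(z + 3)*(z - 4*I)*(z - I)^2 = z^4 + 3*z^3 - 6*I*z^3 - 9*z^2 - 18*I*z^2 - 27*z + 4*I*z + 12*I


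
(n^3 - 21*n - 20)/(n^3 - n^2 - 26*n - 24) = (n - 5)/(n - 6)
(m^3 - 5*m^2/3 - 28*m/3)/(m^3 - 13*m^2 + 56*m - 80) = m*(3*m + 7)/(3*(m^2 - 9*m + 20))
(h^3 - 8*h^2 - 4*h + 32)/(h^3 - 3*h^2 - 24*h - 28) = (h^2 - 10*h + 16)/(h^2 - 5*h - 14)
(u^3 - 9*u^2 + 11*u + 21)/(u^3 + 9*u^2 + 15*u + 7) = (u^2 - 10*u + 21)/(u^2 + 8*u + 7)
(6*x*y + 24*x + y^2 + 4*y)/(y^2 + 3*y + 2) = (6*x*y + 24*x + y^2 + 4*y)/(y^2 + 3*y + 2)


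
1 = 1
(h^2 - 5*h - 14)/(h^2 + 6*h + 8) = (h - 7)/(h + 4)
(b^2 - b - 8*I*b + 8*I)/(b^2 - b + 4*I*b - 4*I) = (b - 8*I)/(b + 4*I)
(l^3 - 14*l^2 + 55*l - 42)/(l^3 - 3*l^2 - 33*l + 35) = (l - 6)/(l + 5)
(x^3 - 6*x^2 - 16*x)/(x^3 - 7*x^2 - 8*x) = (x + 2)/(x + 1)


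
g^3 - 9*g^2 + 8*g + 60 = (g - 6)*(g - 5)*(g + 2)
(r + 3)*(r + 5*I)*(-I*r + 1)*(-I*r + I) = -r^4 - 2*r^3 - 6*I*r^3 + 8*r^2 - 12*I*r^2 + 10*r + 18*I*r - 15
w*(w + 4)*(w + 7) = w^3 + 11*w^2 + 28*w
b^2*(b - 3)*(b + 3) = b^4 - 9*b^2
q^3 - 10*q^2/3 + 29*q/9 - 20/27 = (q - 5/3)*(q - 4/3)*(q - 1/3)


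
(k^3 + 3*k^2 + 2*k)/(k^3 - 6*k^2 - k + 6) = k*(k + 2)/(k^2 - 7*k + 6)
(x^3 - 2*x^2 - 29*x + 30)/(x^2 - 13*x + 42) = (x^2 + 4*x - 5)/(x - 7)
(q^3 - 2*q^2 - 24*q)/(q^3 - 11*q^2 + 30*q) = (q + 4)/(q - 5)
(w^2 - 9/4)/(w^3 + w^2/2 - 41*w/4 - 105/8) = 2*(2*w - 3)/(4*w^2 - 4*w - 35)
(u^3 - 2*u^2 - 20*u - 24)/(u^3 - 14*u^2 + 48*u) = (u^2 + 4*u + 4)/(u*(u - 8))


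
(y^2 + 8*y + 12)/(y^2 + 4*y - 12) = (y + 2)/(y - 2)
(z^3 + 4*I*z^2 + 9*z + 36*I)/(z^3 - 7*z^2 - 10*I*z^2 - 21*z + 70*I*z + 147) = (z^2 + 7*I*z - 12)/(z^2 - 7*z*(1 + I) + 49*I)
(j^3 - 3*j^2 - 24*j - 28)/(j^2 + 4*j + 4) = j - 7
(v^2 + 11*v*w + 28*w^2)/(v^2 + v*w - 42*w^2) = (v + 4*w)/(v - 6*w)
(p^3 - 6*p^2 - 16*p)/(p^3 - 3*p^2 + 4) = p*(p^2 - 6*p - 16)/(p^3 - 3*p^2 + 4)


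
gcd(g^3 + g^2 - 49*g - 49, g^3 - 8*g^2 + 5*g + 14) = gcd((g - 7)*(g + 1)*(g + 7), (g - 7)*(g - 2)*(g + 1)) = g^2 - 6*g - 7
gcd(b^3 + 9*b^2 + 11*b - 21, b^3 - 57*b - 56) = b + 7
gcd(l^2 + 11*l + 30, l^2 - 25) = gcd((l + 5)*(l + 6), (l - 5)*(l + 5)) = l + 5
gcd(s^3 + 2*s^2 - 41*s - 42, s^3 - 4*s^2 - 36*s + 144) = s - 6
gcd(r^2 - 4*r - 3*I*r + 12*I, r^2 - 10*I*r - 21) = r - 3*I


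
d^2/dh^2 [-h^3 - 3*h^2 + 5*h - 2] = -6*h - 6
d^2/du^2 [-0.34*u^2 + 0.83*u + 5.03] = -0.680000000000000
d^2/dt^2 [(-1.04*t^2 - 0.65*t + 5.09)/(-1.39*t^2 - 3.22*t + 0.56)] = (-6.79793400000001*t^3 - 54.149118*t^2 - 133.655172*t - 110.477976)/(2.685619*t^6 + 18.664086*t^5 + 39.9903*t^4 + 18.34756*t^3 - 16.1112*t^2 + 3.029376*t - 0.175616)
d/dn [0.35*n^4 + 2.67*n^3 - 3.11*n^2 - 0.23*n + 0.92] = 1.4*n^3 + 8.01*n^2 - 6.22*n - 0.23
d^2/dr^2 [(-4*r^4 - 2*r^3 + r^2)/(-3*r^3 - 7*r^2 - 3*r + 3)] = 2*(109*r^6 + 306*r^5 - 9*r^4 - 270*r^3 + 99*r^2 + 54*r - 9)/(27*r^9 + 189*r^8 + 522*r^7 + 640*r^6 + 144*r^5 - 414*r^4 - 270*r^3 + 108*r^2 + 81*r - 27)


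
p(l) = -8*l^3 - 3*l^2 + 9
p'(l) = -24*l^2 - 6*l = 6*l*(-4*l - 1)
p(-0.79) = 11.07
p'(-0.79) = -10.24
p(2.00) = -67.00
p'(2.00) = -108.00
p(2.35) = -111.39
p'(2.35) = -146.64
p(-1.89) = 52.29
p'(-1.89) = -74.39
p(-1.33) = 22.51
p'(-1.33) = -34.47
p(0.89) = 0.98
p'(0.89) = -24.35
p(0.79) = 3.18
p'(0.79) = -19.72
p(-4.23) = 560.82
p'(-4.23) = -404.05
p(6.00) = -1827.00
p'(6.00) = -900.00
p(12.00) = -14247.00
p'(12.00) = -3528.00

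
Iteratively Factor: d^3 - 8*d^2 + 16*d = (d - 4)*(d^2 - 4*d) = (d - 4)^2*(d)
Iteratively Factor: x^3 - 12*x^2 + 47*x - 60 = (x - 4)*(x^2 - 8*x + 15) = (x - 5)*(x - 4)*(x - 3)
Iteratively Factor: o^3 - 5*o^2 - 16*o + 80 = (o + 4)*(o^2 - 9*o + 20) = (o - 5)*(o + 4)*(o - 4)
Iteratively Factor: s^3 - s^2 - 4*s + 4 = (s - 1)*(s^2 - 4) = (s - 1)*(s + 2)*(s - 2)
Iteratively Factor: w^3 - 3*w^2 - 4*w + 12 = (w - 3)*(w^2 - 4) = (w - 3)*(w + 2)*(w - 2)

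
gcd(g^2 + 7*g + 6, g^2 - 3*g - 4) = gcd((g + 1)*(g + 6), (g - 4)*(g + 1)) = g + 1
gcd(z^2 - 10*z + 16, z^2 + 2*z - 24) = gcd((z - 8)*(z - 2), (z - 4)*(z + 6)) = 1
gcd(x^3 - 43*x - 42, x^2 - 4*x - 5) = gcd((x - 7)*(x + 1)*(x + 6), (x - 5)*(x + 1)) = x + 1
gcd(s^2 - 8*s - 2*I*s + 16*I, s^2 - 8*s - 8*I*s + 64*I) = s - 8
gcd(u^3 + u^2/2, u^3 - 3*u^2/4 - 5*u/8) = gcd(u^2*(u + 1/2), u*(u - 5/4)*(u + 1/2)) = u^2 + u/2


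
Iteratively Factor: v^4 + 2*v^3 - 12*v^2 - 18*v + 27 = (v + 3)*(v^3 - v^2 - 9*v + 9) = (v - 3)*(v + 3)*(v^2 + 2*v - 3) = (v - 3)*(v - 1)*(v + 3)*(v + 3)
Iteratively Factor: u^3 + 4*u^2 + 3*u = (u + 1)*(u^2 + 3*u) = u*(u + 1)*(u + 3)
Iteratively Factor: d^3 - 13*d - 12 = (d - 4)*(d^2 + 4*d + 3) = (d - 4)*(d + 1)*(d + 3)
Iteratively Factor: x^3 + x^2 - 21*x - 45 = (x + 3)*(x^2 - 2*x - 15) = (x - 5)*(x + 3)*(x + 3)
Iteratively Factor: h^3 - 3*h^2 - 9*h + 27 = (h - 3)*(h^2 - 9) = (h - 3)^2*(h + 3)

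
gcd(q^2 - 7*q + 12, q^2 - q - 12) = q - 4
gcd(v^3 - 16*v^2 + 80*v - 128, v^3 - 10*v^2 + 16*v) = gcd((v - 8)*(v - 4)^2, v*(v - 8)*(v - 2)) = v - 8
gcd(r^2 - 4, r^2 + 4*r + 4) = r + 2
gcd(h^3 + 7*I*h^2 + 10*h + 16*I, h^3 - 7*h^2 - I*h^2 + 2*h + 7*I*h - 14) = h^2 - I*h + 2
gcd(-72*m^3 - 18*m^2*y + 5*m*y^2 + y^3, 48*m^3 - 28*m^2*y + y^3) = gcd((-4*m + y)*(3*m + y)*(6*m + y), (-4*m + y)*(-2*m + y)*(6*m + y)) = -24*m^2 + 2*m*y + y^2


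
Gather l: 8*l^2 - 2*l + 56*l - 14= 8*l^2 + 54*l - 14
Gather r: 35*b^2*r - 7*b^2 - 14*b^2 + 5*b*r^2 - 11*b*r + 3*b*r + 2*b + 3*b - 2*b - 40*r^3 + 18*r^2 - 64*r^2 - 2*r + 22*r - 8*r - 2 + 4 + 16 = -21*b^2 + 3*b - 40*r^3 + r^2*(5*b - 46) + r*(35*b^2 - 8*b + 12) + 18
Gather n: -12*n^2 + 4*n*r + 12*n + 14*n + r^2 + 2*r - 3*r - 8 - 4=-12*n^2 + n*(4*r + 26) + r^2 - r - 12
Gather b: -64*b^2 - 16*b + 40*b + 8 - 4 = -64*b^2 + 24*b + 4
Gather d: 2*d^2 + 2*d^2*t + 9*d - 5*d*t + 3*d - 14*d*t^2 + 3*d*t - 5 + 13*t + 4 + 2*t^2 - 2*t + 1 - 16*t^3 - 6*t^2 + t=d^2*(2*t + 2) + d*(-14*t^2 - 2*t + 12) - 16*t^3 - 4*t^2 + 12*t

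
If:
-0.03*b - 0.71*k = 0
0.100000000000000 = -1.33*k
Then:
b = 1.78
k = -0.08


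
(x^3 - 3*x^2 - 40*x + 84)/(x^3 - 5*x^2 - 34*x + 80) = (x^2 - x - 42)/(x^2 - 3*x - 40)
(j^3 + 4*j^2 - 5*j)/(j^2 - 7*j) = (j^2 + 4*j - 5)/(j - 7)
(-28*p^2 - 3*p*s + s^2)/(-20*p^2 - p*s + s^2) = (7*p - s)/(5*p - s)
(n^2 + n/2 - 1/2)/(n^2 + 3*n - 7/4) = 2*(n + 1)/(2*n + 7)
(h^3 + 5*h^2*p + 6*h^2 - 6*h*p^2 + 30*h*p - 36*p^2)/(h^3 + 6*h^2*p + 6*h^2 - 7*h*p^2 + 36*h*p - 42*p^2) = (h + 6*p)/(h + 7*p)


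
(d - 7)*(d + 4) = d^2 - 3*d - 28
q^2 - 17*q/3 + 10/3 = (q - 5)*(q - 2/3)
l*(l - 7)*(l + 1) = l^3 - 6*l^2 - 7*l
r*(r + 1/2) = r^2 + r/2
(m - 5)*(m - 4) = m^2 - 9*m + 20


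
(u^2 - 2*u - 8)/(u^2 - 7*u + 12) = (u + 2)/(u - 3)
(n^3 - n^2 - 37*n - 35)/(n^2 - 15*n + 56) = (n^2 + 6*n + 5)/(n - 8)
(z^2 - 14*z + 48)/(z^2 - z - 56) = (z - 6)/(z + 7)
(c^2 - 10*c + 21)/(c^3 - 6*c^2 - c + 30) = (c - 7)/(c^2 - 3*c - 10)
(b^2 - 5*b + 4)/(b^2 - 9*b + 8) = (b - 4)/(b - 8)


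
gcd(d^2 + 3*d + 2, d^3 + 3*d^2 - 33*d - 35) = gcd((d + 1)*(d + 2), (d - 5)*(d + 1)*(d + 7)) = d + 1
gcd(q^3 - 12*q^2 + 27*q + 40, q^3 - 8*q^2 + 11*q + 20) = q^2 - 4*q - 5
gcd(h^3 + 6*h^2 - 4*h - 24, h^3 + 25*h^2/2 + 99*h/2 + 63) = h + 6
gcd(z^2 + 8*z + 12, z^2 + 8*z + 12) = z^2 + 8*z + 12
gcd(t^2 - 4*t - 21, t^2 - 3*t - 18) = t + 3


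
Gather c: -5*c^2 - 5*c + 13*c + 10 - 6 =-5*c^2 + 8*c + 4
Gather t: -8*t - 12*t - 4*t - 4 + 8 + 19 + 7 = 30 - 24*t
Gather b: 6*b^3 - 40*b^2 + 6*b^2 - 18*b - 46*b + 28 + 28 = 6*b^3 - 34*b^2 - 64*b + 56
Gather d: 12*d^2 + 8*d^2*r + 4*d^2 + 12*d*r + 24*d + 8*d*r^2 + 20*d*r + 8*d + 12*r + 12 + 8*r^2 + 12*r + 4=d^2*(8*r + 16) + d*(8*r^2 + 32*r + 32) + 8*r^2 + 24*r + 16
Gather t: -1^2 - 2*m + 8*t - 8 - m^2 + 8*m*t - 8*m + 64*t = -m^2 - 10*m + t*(8*m + 72) - 9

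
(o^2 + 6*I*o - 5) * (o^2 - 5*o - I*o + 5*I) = o^4 - 5*o^3 + 5*I*o^3 + o^2 - 25*I*o^2 - 5*o + 5*I*o - 25*I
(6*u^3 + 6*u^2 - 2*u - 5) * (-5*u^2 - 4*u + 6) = -30*u^5 - 54*u^4 + 22*u^3 + 69*u^2 + 8*u - 30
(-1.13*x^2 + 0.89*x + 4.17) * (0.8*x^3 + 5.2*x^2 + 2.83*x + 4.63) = -0.904*x^5 - 5.164*x^4 + 4.7661*x^3 + 18.9708*x^2 + 15.9218*x + 19.3071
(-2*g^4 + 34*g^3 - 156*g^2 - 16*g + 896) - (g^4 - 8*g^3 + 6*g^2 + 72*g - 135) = -3*g^4 + 42*g^3 - 162*g^2 - 88*g + 1031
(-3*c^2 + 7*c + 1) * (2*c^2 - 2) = -6*c^4 + 14*c^3 + 8*c^2 - 14*c - 2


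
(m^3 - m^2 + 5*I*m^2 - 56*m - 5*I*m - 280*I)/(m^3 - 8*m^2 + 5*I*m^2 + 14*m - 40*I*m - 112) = (m^2 + m*(7 + 5*I) + 35*I)/(m^2 + 5*I*m + 14)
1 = 1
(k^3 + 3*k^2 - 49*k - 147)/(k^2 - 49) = k + 3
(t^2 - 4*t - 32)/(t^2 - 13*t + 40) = (t + 4)/(t - 5)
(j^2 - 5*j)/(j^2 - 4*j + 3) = j*(j - 5)/(j^2 - 4*j + 3)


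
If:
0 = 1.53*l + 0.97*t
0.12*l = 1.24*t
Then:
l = 0.00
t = 0.00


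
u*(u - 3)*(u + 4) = u^3 + u^2 - 12*u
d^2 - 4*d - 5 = (d - 5)*(d + 1)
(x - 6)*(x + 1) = x^2 - 5*x - 6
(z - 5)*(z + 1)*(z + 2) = z^3 - 2*z^2 - 13*z - 10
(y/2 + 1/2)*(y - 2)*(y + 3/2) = y^3/2 + y^2/4 - 7*y/4 - 3/2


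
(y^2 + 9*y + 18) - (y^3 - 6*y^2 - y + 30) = -y^3 + 7*y^2 + 10*y - 12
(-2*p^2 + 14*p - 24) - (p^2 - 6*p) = -3*p^2 + 20*p - 24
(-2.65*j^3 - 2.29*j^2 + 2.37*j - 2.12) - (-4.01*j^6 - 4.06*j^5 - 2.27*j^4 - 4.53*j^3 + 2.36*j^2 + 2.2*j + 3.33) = 4.01*j^6 + 4.06*j^5 + 2.27*j^4 + 1.88*j^3 - 4.65*j^2 + 0.17*j - 5.45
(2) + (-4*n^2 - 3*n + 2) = -4*n^2 - 3*n + 4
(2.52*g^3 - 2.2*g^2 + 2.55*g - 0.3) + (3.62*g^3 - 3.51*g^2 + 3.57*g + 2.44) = 6.14*g^3 - 5.71*g^2 + 6.12*g + 2.14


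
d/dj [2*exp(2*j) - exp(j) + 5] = (4*exp(j) - 1)*exp(j)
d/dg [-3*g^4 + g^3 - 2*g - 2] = -12*g^3 + 3*g^2 - 2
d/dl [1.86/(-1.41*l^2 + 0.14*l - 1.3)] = (5.2452*l - 0.2604)/(1.41*l^2 - 0.14*l + 1.3)^2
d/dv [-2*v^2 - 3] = -4*v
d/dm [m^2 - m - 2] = 2*m - 1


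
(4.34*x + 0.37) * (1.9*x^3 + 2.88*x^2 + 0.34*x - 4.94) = 8.246*x^4 + 13.2022*x^3 + 2.5412*x^2 - 21.3138*x - 1.8278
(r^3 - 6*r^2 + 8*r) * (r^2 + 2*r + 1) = r^5 - 4*r^4 - 3*r^3 + 10*r^2 + 8*r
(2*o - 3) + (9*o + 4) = 11*o + 1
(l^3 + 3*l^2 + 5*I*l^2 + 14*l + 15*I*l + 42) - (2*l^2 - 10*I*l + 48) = l^3 + l^2 + 5*I*l^2 + 14*l + 25*I*l - 6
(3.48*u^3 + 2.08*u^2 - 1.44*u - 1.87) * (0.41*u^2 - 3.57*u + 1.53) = 1.4268*u^5 - 11.5708*u^4 - 2.6916*u^3 + 7.5565*u^2 + 4.4727*u - 2.8611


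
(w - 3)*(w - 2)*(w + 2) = w^3 - 3*w^2 - 4*w + 12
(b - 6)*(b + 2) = b^2 - 4*b - 12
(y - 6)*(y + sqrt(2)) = y^2 - 6*y + sqrt(2)*y - 6*sqrt(2)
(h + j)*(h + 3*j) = h^2 + 4*h*j + 3*j^2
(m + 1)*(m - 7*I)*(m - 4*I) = m^3 + m^2 - 11*I*m^2 - 28*m - 11*I*m - 28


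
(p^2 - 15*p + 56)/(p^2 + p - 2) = (p^2 - 15*p + 56)/(p^2 + p - 2)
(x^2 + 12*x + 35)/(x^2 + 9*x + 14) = (x + 5)/(x + 2)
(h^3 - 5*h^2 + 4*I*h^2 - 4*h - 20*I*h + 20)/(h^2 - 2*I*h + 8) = (h^2 + h*(-5 + 2*I) - 10*I)/(h - 4*I)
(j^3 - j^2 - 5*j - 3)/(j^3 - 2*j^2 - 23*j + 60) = (j^2 + 2*j + 1)/(j^2 + j - 20)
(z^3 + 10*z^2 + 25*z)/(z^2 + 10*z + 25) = z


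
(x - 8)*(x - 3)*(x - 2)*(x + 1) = x^4 - 12*x^3 + 33*x^2 - 2*x - 48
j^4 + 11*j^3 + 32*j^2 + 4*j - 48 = (j - 1)*(j + 2)*(j + 4)*(j + 6)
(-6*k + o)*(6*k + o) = -36*k^2 + o^2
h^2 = h^2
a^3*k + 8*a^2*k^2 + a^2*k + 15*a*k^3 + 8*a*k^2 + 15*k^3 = (a + 3*k)*(a + 5*k)*(a*k + k)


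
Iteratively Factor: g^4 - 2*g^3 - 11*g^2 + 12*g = (g - 1)*(g^3 - g^2 - 12*g) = (g - 1)*(g + 3)*(g^2 - 4*g) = g*(g - 1)*(g + 3)*(g - 4)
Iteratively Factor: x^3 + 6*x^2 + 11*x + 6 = (x + 2)*(x^2 + 4*x + 3) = (x + 1)*(x + 2)*(x + 3)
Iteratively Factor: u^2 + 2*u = (u + 2)*(u)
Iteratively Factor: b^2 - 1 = (b - 1)*(b + 1)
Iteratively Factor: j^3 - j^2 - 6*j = (j - 3)*(j^2 + 2*j) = j*(j - 3)*(j + 2)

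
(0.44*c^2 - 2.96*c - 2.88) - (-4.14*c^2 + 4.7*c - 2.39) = 4.58*c^2 - 7.66*c - 0.49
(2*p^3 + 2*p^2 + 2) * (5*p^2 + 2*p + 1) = 10*p^5 + 14*p^4 + 6*p^3 + 12*p^2 + 4*p + 2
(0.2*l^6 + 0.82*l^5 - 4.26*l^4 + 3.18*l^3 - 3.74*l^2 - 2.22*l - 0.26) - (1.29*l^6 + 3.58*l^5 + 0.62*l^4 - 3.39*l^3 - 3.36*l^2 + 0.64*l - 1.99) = -1.09*l^6 - 2.76*l^5 - 4.88*l^4 + 6.57*l^3 - 0.38*l^2 - 2.86*l + 1.73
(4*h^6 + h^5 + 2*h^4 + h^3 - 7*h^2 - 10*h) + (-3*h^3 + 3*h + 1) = 4*h^6 + h^5 + 2*h^4 - 2*h^3 - 7*h^2 - 7*h + 1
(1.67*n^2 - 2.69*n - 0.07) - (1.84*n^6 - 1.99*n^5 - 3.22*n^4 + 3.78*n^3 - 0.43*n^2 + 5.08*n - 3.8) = -1.84*n^6 + 1.99*n^5 + 3.22*n^4 - 3.78*n^3 + 2.1*n^2 - 7.77*n + 3.73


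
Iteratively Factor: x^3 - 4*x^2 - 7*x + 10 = (x - 1)*(x^2 - 3*x - 10) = (x - 1)*(x + 2)*(x - 5)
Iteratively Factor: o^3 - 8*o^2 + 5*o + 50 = (o - 5)*(o^2 - 3*o - 10) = (o - 5)^2*(o + 2)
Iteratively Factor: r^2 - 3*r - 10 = (r - 5)*(r + 2)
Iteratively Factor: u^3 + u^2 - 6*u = (u)*(u^2 + u - 6) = u*(u - 2)*(u + 3)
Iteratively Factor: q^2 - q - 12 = (q + 3)*(q - 4)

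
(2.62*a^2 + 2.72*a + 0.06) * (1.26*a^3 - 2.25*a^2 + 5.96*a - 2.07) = 3.3012*a^5 - 2.4678*a^4 + 9.5708*a^3 + 10.6528*a^2 - 5.2728*a - 0.1242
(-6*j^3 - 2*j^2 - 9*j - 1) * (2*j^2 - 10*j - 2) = -12*j^5 + 56*j^4 + 14*j^3 + 92*j^2 + 28*j + 2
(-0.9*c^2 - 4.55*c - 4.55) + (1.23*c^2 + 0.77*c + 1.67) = 0.33*c^2 - 3.78*c - 2.88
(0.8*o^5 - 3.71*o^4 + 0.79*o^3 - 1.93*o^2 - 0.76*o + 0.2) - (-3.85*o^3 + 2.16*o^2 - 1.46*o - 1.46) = 0.8*o^5 - 3.71*o^4 + 4.64*o^3 - 4.09*o^2 + 0.7*o + 1.66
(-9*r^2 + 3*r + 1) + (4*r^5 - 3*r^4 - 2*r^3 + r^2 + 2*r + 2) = 4*r^5 - 3*r^4 - 2*r^3 - 8*r^2 + 5*r + 3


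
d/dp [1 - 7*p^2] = -14*p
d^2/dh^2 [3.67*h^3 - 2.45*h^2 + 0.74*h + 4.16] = 22.02*h - 4.9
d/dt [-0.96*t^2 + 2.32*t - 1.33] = 2.32 - 1.92*t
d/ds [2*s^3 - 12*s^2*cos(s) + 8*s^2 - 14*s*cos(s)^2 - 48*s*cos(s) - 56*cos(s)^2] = 12*s^2*sin(s) + 6*s^2 + 48*s*sin(s) + 14*s*sin(2*s) - 24*s*cos(s) + 16*s + 56*sin(2*s) - 14*cos(s)^2 - 48*cos(s)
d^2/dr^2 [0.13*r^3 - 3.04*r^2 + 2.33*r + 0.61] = 0.78*r - 6.08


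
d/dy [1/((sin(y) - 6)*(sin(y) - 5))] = (11 - 2*sin(y))*cos(y)/((sin(y) - 6)^2*(sin(y) - 5)^2)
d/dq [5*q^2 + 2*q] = 10*q + 2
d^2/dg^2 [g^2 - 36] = 2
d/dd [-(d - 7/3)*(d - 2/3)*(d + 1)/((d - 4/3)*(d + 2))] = (-27*d^4 - 36*d^3 + 213*d^2 - 204*d - 76)/(3*(9*d^4 + 12*d^3 - 44*d^2 - 32*d + 64))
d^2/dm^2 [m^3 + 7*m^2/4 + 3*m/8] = 6*m + 7/2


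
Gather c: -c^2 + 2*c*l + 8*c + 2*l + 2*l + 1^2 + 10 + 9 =-c^2 + c*(2*l + 8) + 4*l + 20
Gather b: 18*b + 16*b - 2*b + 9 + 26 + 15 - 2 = 32*b + 48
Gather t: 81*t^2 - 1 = 81*t^2 - 1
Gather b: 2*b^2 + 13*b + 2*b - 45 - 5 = 2*b^2 + 15*b - 50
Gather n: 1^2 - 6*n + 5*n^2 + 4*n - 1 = 5*n^2 - 2*n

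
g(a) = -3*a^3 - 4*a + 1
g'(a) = -9*a^2 - 4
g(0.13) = 0.47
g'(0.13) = -4.15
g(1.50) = -15.12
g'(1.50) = -24.25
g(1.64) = -18.79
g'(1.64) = -28.21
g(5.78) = -601.42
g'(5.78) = -304.68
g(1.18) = -8.65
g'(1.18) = -16.53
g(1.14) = -8.00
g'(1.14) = -15.70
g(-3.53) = 147.08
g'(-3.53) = -116.15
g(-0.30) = 2.28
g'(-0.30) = -4.81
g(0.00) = 1.00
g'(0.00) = -4.00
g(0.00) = 1.00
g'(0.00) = -4.00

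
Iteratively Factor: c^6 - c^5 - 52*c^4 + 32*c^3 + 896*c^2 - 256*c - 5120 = (c - 5)*(c^5 + 4*c^4 - 32*c^3 - 128*c^2 + 256*c + 1024) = (c - 5)*(c - 4)*(c^4 + 8*c^3 - 128*c - 256) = (c - 5)*(c - 4)*(c + 4)*(c^3 + 4*c^2 - 16*c - 64) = (c - 5)*(c - 4)*(c + 4)^2*(c^2 - 16) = (c - 5)*(c - 4)^2*(c + 4)^2*(c + 4)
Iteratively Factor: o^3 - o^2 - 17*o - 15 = (o + 3)*(o^2 - 4*o - 5) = (o - 5)*(o + 3)*(o + 1)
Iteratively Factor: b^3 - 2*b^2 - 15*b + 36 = (b - 3)*(b^2 + b - 12) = (b - 3)^2*(b + 4)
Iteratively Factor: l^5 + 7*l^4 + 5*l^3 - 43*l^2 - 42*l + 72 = (l + 4)*(l^4 + 3*l^3 - 7*l^2 - 15*l + 18) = (l - 2)*(l + 4)*(l^3 + 5*l^2 + 3*l - 9) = (l - 2)*(l - 1)*(l + 4)*(l^2 + 6*l + 9) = (l - 2)*(l - 1)*(l + 3)*(l + 4)*(l + 3)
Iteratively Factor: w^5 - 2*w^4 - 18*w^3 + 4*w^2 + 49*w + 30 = (w - 2)*(w^4 - 18*w^2 - 32*w - 15) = (w - 2)*(w + 1)*(w^3 - w^2 - 17*w - 15) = (w - 2)*(w + 1)*(w + 3)*(w^2 - 4*w - 5) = (w - 5)*(w - 2)*(w + 1)*(w + 3)*(w + 1)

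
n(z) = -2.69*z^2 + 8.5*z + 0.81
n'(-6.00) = 40.78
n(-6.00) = -147.03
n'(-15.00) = 89.20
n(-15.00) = -731.94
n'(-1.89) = 18.67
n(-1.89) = -24.86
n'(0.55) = 5.54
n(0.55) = 4.67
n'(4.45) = -15.44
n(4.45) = -14.63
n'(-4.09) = 30.50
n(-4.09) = -78.95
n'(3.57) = -10.71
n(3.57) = -3.13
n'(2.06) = -2.58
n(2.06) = 6.90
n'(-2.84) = 23.78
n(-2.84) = -45.03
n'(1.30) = 1.51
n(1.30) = 7.31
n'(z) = 8.5 - 5.38*z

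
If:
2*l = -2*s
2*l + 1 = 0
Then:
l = -1/2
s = 1/2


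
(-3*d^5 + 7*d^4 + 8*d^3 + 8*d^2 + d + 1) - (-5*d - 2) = -3*d^5 + 7*d^4 + 8*d^3 + 8*d^2 + 6*d + 3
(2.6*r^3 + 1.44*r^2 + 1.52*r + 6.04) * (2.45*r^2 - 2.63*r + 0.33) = 6.37*r^5 - 3.31*r^4 + 0.794800000000001*r^3 + 11.2756*r^2 - 15.3836*r + 1.9932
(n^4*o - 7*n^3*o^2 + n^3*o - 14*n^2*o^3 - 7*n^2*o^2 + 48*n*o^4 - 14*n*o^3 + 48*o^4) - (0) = n^4*o - 7*n^3*o^2 + n^3*o - 14*n^2*o^3 - 7*n^2*o^2 + 48*n*o^4 - 14*n*o^3 + 48*o^4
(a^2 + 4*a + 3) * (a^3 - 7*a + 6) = a^5 + 4*a^4 - 4*a^3 - 22*a^2 + 3*a + 18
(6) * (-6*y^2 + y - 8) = -36*y^2 + 6*y - 48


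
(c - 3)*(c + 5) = c^2 + 2*c - 15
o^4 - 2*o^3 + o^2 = o^2*(o - 1)^2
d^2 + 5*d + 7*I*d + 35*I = (d + 5)*(d + 7*I)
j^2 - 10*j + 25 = (j - 5)^2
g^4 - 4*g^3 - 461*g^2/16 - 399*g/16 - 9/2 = (g - 8)*(g + 1/4)*(g + 3/4)*(g + 3)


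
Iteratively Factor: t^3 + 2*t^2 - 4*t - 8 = (t + 2)*(t^2 - 4) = (t - 2)*(t + 2)*(t + 2)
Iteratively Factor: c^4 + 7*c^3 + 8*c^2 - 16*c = (c + 4)*(c^3 + 3*c^2 - 4*c) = (c + 4)^2*(c^2 - c) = (c - 1)*(c + 4)^2*(c)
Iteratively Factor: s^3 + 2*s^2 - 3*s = (s + 3)*(s^2 - s) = (s - 1)*(s + 3)*(s)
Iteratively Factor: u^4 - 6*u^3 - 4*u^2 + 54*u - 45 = (u + 3)*(u^3 - 9*u^2 + 23*u - 15) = (u - 3)*(u + 3)*(u^2 - 6*u + 5) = (u - 5)*(u - 3)*(u + 3)*(u - 1)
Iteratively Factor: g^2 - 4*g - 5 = (g + 1)*(g - 5)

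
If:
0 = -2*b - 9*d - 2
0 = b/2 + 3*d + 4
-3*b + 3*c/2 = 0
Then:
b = 20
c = 40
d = -14/3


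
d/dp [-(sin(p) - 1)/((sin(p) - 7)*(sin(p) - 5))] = (sin(p)^2 - 2*sin(p) - 23)*cos(p)/((sin(p) - 7)^2*(sin(p) - 5)^2)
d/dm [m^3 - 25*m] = 3*m^2 - 25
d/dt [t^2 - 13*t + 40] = 2*t - 13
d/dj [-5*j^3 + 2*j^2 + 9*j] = -15*j^2 + 4*j + 9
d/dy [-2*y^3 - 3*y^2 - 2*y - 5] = -6*y^2 - 6*y - 2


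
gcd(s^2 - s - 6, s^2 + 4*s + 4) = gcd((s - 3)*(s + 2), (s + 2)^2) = s + 2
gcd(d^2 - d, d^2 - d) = d^2 - d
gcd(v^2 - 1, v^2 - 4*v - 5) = v + 1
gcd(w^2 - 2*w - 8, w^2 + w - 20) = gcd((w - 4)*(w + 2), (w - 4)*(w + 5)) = w - 4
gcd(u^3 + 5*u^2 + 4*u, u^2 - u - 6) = 1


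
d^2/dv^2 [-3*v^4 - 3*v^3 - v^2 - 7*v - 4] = -36*v^2 - 18*v - 2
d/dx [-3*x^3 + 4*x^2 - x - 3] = -9*x^2 + 8*x - 1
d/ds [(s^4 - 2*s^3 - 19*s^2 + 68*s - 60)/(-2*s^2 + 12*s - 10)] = (-s^5 + 10*s^4 - 22*s^3 - 8*s^2 + 35*s + 10)/(s^4 - 12*s^3 + 46*s^2 - 60*s + 25)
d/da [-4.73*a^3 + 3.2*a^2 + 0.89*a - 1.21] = -14.19*a^2 + 6.4*a + 0.89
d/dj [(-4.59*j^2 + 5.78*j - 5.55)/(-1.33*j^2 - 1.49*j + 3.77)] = (14.5265*j^2 - 49.3716*j + 13.5211)/(1.7689*j^4 + 3.9634*j^3 - 7.8081*j^2 - 11.2346*j + 14.2129)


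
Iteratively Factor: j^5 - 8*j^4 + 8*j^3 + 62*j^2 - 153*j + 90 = (j - 2)*(j^4 - 6*j^3 - 4*j^2 + 54*j - 45) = (j - 3)*(j - 2)*(j^3 - 3*j^2 - 13*j + 15) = (j - 3)*(j - 2)*(j - 1)*(j^2 - 2*j - 15) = (j - 5)*(j - 3)*(j - 2)*(j - 1)*(j + 3)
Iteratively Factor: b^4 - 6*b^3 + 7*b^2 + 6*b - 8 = (b - 4)*(b^3 - 2*b^2 - b + 2) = (b - 4)*(b - 2)*(b^2 - 1) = (b - 4)*(b - 2)*(b + 1)*(b - 1)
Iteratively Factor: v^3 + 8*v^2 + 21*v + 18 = (v + 3)*(v^2 + 5*v + 6) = (v + 3)^2*(v + 2)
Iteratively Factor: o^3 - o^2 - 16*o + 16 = (o - 1)*(o^2 - 16) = (o - 1)*(o + 4)*(o - 4)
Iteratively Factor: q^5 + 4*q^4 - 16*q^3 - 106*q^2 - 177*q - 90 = (q + 3)*(q^4 + q^3 - 19*q^2 - 49*q - 30) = (q + 1)*(q + 3)*(q^3 - 19*q - 30) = (q + 1)*(q + 2)*(q + 3)*(q^2 - 2*q - 15) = (q - 5)*(q + 1)*(q + 2)*(q + 3)*(q + 3)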